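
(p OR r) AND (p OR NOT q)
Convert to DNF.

(p OR r) AND (p OR NOT q)
= (p AND p) OR (p AND NOT q) OR (r AND p) OR (r AND NOT q)   — distribute AND over OR
= p OR (r AND NOT q)   — simplify

p OR (r AND NOT q)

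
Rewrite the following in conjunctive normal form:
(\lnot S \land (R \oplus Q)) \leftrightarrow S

(\lnot S \land (R \oplus Q)) \leftrightarrow S
= ((\lnot S \land (R \oplus Q)) \to S) \land (S \to (\lnot S \land (R \oplus Q)))
= (\lnot (\lnot S \land (R \oplus Q)) \lor S) \land (S \to (\lnot S \land (R \oplus Q)))
= (\lnot (\lnot S \land (R \lor Q) \land \lnot (R \land Q)) \lor S) \land (S \to (\lnot S \land (R \oplus Q)))
= (\lnot (\lnot S \land (R \lor Q) \land \lnot (R \land Q)) \lor S) \land (\lnot S \lor (\lnot S \land (R \oplus Q)))
= (\lnot (\lnot S \land (R \lor Q) \land \lnot (R \land Q)) \lor S) \land (\lnot S \lor (\lnot S \land (R \lor Q) \land \lnot (R \land Q)))
= (\lnot \lnot S \lor \lnot (R \lor Q) \lor \lnot \lnot (R \land Q) \lor S) \land (\lnot S \lor (\lnot S \land (R \lor Q) \land \lnot (R \land Q)))
= (S \lor \lnot (R \lor Q) \lor \lnot \lnot (R \land Q) \lor S) \land (\lnot S \lor (\lnot S \land (R \lor Q) \land \lnot (R \land Q)))
= (S \lor (\lnot R \land \lnot Q) \lor \lnot \lnot (R \land Q) \lor S) \land (\lnot S \lor (\lnot S \land (R \lor Q) \land \lnot (R \land Q)))
= (S \lor (\lnot R \land \lnot Q) \lor (R \land Q) \lor S) \land (\lnot S \lor (\lnot S \land (R \lor Q) \land \lnot (R \land Q)))
= (S \lor (\lnot R \land \lnot Q) \lor (R \land Q) \lor S) \land (\lnot S \lor (\lnot S \land (R \lor Q) \land (\lnot R \lor \lnot Q)))
= (S \lor \lnot R \lor R \lor S) \land (S \lor \lnot R \lor Q \lor S) \land (S \lor \lnot Q \lor R \lor S) \land (S \lor \lnot Q \lor Q \lor S) \land (\lnot S \lor \lnot S) \land (\lnot S \lor R \lor Q) \land (\lnot S \lor \lnot R \lor \lnot Q)
= (S \lor \lnot R \lor Q) \land (S \lor \lnot Q \lor R) \land \lnot S

(S \lor \lnot R \lor Q) \land (S \lor \lnot Q \lor R) \land \lnot S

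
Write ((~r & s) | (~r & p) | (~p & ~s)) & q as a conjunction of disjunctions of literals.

(~r | ~p) & (~r | ~s) & q

((~r & s) | (~r & p) | (~p & ~s)) & q
≡ (~r | ~r | ~p) & (~r | ~r | ~s) & (~r | p | ~p) & (~r | p | ~s) & (s | ~r | ~p) & (s | ~r | ~s) & (s | p | ~p) & (s | p | ~s) & q   (distribute | over &)
≡ (~r | ~p) & (~r | ~s) & q   (simplify)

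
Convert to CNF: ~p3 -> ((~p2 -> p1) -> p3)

(p3 | ~p2) & (p3 | ~p1)

~p3 -> ((~p2 -> p1) -> p3)
⇔ ~~p3 | ((~p2 -> p1) -> p3)   — eliminate ->
⇔ ~~p3 | ~(~p2 -> p1) | p3   — eliminate ->
⇔ ~~p3 | ~(~~p2 | p1) | p3   — eliminate ->
⇔ p3 | ~(~~p2 | p1) | p3   — double negation
⇔ p3 | (~~~p2 & ~p1) | p3   — De Morgan
⇔ p3 | (~p2 & ~p1) | p3   — double negation
⇔ (p3 | ~p2 | p3) & (p3 | ~p1 | p3)   — distribute | over &
⇔ (p3 | ~p2) & (p3 | ~p1)   — simplify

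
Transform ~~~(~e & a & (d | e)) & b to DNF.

(e & b) | (~a & b) | (~d & ~e & b)

~~~(~e & a & (d | e)) & b
≡ ~(~e & a & (d | e)) & b   — double negation
≡ (~~e | ~a | ~(d | e)) & b   — De Morgan
≡ (e | ~a | ~(d | e)) & b   — double negation
≡ (e | ~a | (~d & ~e)) & b   — De Morgan
≡ (e & b) | (~a & b) | (~d & ~e & b)   — distribute & over |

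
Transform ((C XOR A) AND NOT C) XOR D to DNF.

(NOT C AND A AND NOT D) OR (NOT C AND NOT A AND D) OR (C AND D)

((C XOR A) AND NOT C) XOR D
≡ ((C XOR A) AND NOT C AND NOT D) OR (NOT ((C XOR A) AND NOT C) AND D)   (expand XOR)
≡ (((C AND NOT A) OR (NOT C AND A)) AND NOT C AND NOT D) OR (NOT ((C XOR A) AND NOT C) AND D)   (expand XOR)
≡ (((C AND NOT A) OR (NOT C AND A)) AND NOT C AND NOT D) OR (NOT (((C AND NOT A) OR (NOT C AND A)) AND NOT C) AND D)   (expand XOR)
≡ (((C AND NOT A) OR (NOT C AND A)) AND NOT C AND NOT D) OR ((NOT ((C AND NOT A) OR (NOT C AND A)) OR NOT NOT C) AND D)   (De Morgan)
≡ (((C AND NOT A) OR (NOT C AND A)) AND NOT C AND NOT D) OR (((NOT (C AND NOT A) AND NOT (NOT C AND A)) OR NOT NOT C) AND D)   (De Morgan)
≡ (((C AND NOT A) OR (NOT C AND A)) AND NOT C AND NOT D) OR ((((NOT C OR NOT NOT A) AND NOT (NOT C AND A)) OR NOT NOT C) AND D)   (De Morgan)
≡ (((C AND NOT A) OR (NOT C AND A)) AND NOT C AND NOT D) OR ((((NOT C OR A) AND NOT (NOT C AND A)) OR NOT NOT C) AND D)   (double negation)
≡ (((C AND NOT A) OR (NOT C AND A)) AND NOT C AND NOT D) OR ((((NOT C OR A) AND (NOT NOT C OR NOT A)) OR NOT NOT C) AND D)   (De Morgan)
≡ (((C AND NOT A) OR (NOT C AND A)) AND NOT C AND NOT D) OR ((((NOT C OR A) AND (C OR NOT A)) OR NOT NOT C) AND D)   (double negation)
≡ (((C AND NOT A) OR (NOT C AND A)) AND NOT C AND NOT D) OR ((((NOT C OR A) AND (C OR NOT A)) OR C) AND D)   (double negation)
≡ (C AND NOT A AND NOT C AND NOT D) OR (NOT C AND A AND NOT C AND NOT D) OR (NOT C AND C AND D) OR (NOT C AND NOT A AND D) OR (A AND C AND D) OR (A AND NOT A AND D) OR (C AND D)   (distribute AND over OR)
≡ (NOT C AND A AND NOT D) OR (NOT C AND NOT A AND D) OR (C AND D)   (simplify)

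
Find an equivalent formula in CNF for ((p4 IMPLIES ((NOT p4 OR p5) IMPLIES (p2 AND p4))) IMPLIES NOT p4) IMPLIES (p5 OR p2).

((p4 IMPLIES ((NOT p4 OR p5) IMPLIES (p2 AND p4))) IMPLIES NOT p4) IMPLIES (p5 OR p2)
= NOT ((p4 IMPLIES ((NOT p4 OR p5) IMPLIES (p2 AND p4))) IMPLIES NOT p4) OR p5 OR p2   [eliminate IMPLIES]
= NOT (NOT (p4 IMPLIES ((NOT p4 OR p5) IMPLIES (p2 AND p4))) OR NOT p4) OR p5 OR p2   [eliminate IMPLIES]
= NOT (NOT (NOT p4 OR ((NOT p4 OR p5) IMPLIES (p2 AND p4))) OR NOT p4) OR p5 OR p2   [eliminate IMPLIES]
= NOT (NOT (NOT p4 OR NOT (NOT p4 OR p5) OR (p2 AND p4)) OR NOT p4) OR p5 OR p2   [eliminate IMPLIES]
= (NOT NOT (NOT p4 OR NOT (NOT p4 OR p5) OR (p2 AND p4)) AND NOT NOT p4) OR p5 OR p2   [De Morgan]
= ((NOT p4 OR NOT (NOT p4 OR p5) OR (p2 AND p4)) AND NOT NOT p4) OR p5 OR p2   [double negation]
= ((NOT p4 OR (NOT NOT p4 AND NOT p5) OR (p2 AND p4)) AND NOT NOT p4) OR p5 OR p2   [De Morgan]
= ((NOT p4 OR (p4 AND NOT p5) OR (p2 AND p4)) AND NOT NOT p4) OR p5 OR p2   [double negation]
= ((NOT p4 OR (p4 AND NOT p5) OR (p2 AND p4)) AND p4) OR p5 OR p2   [double negation]
= (NOT p4 OR p4 OR p2 OR p5 OR p2) AND (NOT p4 OR p4 OR p4 OR p5 OR p2) AND (NOT p4 OR NOT p5 OR p2 OR p5 OR p2) AND (NOT p4 OR NOT p5 OR p4 OR p5 OR p2) AND (p4 OR p5 OR p2)   [distribute OR over AND]
= p4 OR p5 OR p2   [simplify]

p4 OR p5 OR p2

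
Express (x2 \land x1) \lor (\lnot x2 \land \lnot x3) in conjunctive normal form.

(x2 \land x1) \lor (\lnot x2 \land \lnot x3)
⇔ (x2 \lor \lnot x2) \land (x2 \lor \lnot x3) \land (x1 \lor \lnot x2) \land (x1 \lor \lnot x3)   [distribute \lor over \land]
⇔ (x2 \lor \lnot x3) \land (x1 \lor \lnot x2) \land (x1 \lor \lnot x3)   [simplify]

(x2 \lor \lnot x3) \land (x1 \lor \lnot x2) \land (x1 \lor \lnot x3)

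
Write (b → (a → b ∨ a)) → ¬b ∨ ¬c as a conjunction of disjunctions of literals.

¬b ∨ ¬c

(b → (a → b ∨ a)) → ¬b ∨ ¬c
≡ ¬(b → (a → b ∨ a)) ∨ ¬b ∨ ¬c   [eliminate →]
≡ ¬(¬b ∨ (a → b ∨ a)) ∨ ¬b ∨ ¬c   [eliminate →]
≡ ¬(¬b ∨ ¬a ∨ b ∨ a) ∨ ¬b ∨ ¬c   [eliminate →]
≡ ¬¬b ∧ ¬¬a ∧ ¬b ∧ ¬a ∨ ¬b ∨ ¬c   [De Morgan]
≡ b ∧ ¬¬a ∧ ¬b ∧ ¬a ∨ ¬b ∨ ¬c   [double negation]
≡ b ∧ a ∧ ¬b ∧ ¬a ∨ ¬b ∨ ¬c   [double negation]
≡ (b ∨ ¬b ∨ ¬c) ∧ (a ∨ ¬b ∨ ¬c) ∧ (¬b ∨ ¬b ∨ ¬c) ∧ (¬a ∨ ¬b ∨ ¬c)   [distribute ∨ over ∧]
≡ ¬b ∨ ¬c   [simplify]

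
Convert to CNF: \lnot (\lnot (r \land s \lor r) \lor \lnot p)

\lnot (\lnot (r \land s \lor r) \lor \lnot p)
= \lnot \lnot (r \land s \lor r) \land \lnot \lnot p   (De Morgan)
= (r \land s \lor r) \land \lnot \lnot p   (double negation)
= (r \land s \lor r) \land p   (double negation)
= (r \lor r) \land (s \lor r) \land p   (distribute \lor over \land)
= r \land p   (simplify)

r \land p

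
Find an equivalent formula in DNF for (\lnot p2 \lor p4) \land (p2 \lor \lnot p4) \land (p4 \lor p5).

(\lnot p2 \lor p4) \land (p2 \lor \lnot p4) \land (p4 \lor p5)
= (\lnot p2 \land p2 \land p4) \lor (\lnot p2 \land p2 \land p5) \lor (\lnot p2 \land \lnot p4 \land p4) \lor (\lnot p2 \land \lnot p4 \land p5) \lor (p4 \land p2 \land p4) \lor (p4 \land p2 \land p5) \lor (p4 \land \lnot p4 \land p4) \lor (p4 \land \lnot p4 \land p5)   [distribute \land over \lor]
= (\lnot p2 \land \lnot p4 \land p5) \lor (p4 \land p2)   [simplify]

(\lnot p2 \land \lnot p4 \land p5) \lor (p4 \land p2)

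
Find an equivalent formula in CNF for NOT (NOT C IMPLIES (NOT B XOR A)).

NOT (NOT C IMPLIES (NOT B XOR A))
≡ NOT (NOT NOT C OR (NOT B XOR A))   [eliminate IMPLIES]
≡ NOT (NOT NOT C OR ((NOT B OR A) AND NOT (NOT B AND A)))   [expand XOR]
≡ NOT NOT NOT C AND NOT ((NOT B OR A) AND NOT (NOT B AND A))   [De Morgan]
≡ NOT C AND NOT ((NOT B OR A) AND NOT (NOT B AND A))   [double negation]
≡ NOT C AND (NOT (NOT B OR A) OR NOT NOT (NOT B AND A))   [De Morgan]
≡ NOT C AND ((NOT NOT B AND NOT A) OR NOT NOT (NOT B AND A))   [De Morgan]
≡ NOT C AND ((B AND NOT A) OR NOT NOT (NOT B AND A))   [double negation]
≡ NOT C AND ((B AND NOT A) OR (NOT B AND A))   [double negation]
≡ NOT C AND (B OR NOT B) AND (B OR A) AND (NOT A OR NOT B) AND (NOT A OR A)   [distribute OR over AND]
≡ NOT C AND (B OR A) AND (NOT A OR NOT B)   [simplify]

NOT C AND (B OR A) AND (NOT A OR NOT B)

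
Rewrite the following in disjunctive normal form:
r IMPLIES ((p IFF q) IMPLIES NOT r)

NOT r OR (p AND NOT q) OR (q AND NOT p)

r IMPLIES ((p IFF q) IMPLIES NOT r)
≡ NOT r OR ((p IFF q) IMPLIES NOT r)   [eliminate IMPLIES]
≡ NOT r OR NOT (p IFF q) OR NOT r   [eliminate IMPLIES]
≡ NOT r OR NOT ((p IMPLIES q) AND (q IMPLIES p)) OR NOT r   [eliminate IFF]
≡ NOT r OR NOT ((NOT p OR q) AND (q IMPLIES p)) OR NOT r   [eliminate IMPLIES]
≡ NOT r OR NOT ((NOT p OR q) AND (NOT q OR p)) OR NOT r   [eliminate IMPLIES]
≡ NOT r OR NOT (NOT p OR q) OR NOT (NOT q OR p) OR NOT r   [De Morgan]
≡ NOT r OR (NOT NOT p AND NOT q) OR NOT (NOT q OR p) OR NOT r   [De Morgan]
≡ NOT r OR (p AND NOT q) OR NOT (NOT q OR p) OR NOT r   [double negation]
≡ NOT r OR (p AND NOT q) OR (NOT NOT q AND NOT p) OR NOT r   [De Morgan]
≡ NOT r OR (p AND NOT q) OR (q AND NOT p) OR NOT r   [double negation]
≡ NOT r OR (p AND NOT q) OR (q AND NOT p)   [simplify]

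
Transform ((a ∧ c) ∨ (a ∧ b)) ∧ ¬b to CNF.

a ∧ (c ∨ b) ∧ ¬b

((a ∧ c) ∨ (a ∧ b)) ∧ ¬b
≡ (a ∨ a) ∧ (a ∨ b) ∧ (c ∨ a) ∧ (c ∨ b) ∧ ¬b   [distribute ∨ over ∧]
≡ a ∧ (c ∨ b) ∧ ¬b   [simplify]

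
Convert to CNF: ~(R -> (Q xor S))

~(R -> (Q xor S))
= ~(~R | (Q xor S))   [eliminate ->]
= ~(~R | ((Q | S) & ~(Q & S)))   [expand xor]
= ~~R & ~((Q | S) & ~(Q & S))   [De Morgan]
= R & ~((Q | S) & ~(Q & S))   [double negation]
= R & (~(Q | S) | ~~(Q & S))   [De Morgan]
= R & ((~Q & ~S) | ~~(Q & S))   [De Morgan]
= R & ((~Q & ~S) | (Q & S))   [double negation]
= R & (~Q | Q) & (~Q | S) & (~S | Q) & (~S | S)   [distribute | over &]
= R & (~Q | S) & (~S | Q)   [simplify]

R & (~Q | S) & (~S | Q)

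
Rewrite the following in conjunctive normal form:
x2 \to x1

\lnot x2 \lor x1

x2 \to x1
= \lnot x2 \lor x1   — eliminate \to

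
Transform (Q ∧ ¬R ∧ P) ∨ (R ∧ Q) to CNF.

Q ∧ (P ∨ R)

(Q ∧ ¬R ∧ P) ∨ (R ∧ Q)
= (Q ∨ R) ∧ (Q ∨ Q) ∧ (¬R ∨ R) ∧ (¬R ∨ Q) ∧ (P ∨ R) ∧ (P ∨ Q)
= Q ∧ (P ∨ R)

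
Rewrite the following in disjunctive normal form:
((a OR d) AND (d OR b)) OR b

((a OR d) AND (d OR b)) OR b
⇔ (a AND d) OR (a AND b) OR (d AND d) OR (d AND b) OR b   [distribute AND over OR]
⇔ d OR b   [simplify]

d OR b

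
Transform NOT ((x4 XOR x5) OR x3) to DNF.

NOT ((x4 XOR x5) OR x3)
= NOT ((x4 AND NOT x5) OR (NOT x4 AND x5) OR x3)   — expand XOR
= NOT (x4 AND NOT x5) AND NOT (NOT x4 AND x5) AND NOT x3   — De Morgan
= (NOT x4 OR NOT NOT x5) AND NOT (NOT x4 AND x5) AND NOT x3   — De Morgan
= (NOT x4 OR x5) AND NOT (NOT x4 AND x5) AND NOT x3   — double negation
= (NOT x4 OR x5) AND (NOT NOT x4 OR NOT x5) AND NOT x3   — De Morgan
= (NOT x4 OR x5) AND (x4 OR NOT x5) AND NOT x3   — double negation
= (NOT x4 AND x4 AND NOT x3) OR (NOT x4 AND NOT x5 AND NOT x3) OR (x5 AND x4 AND NOT x3) OR (x5 AND NOT x5 AND NOT x3)   — distribute AND over OR
= (NOT x4 AND NOT x5 AND NOT x3) OR (x5 AND x4 AND NOT x3)   — simplify

(NOT x4 AND NOT x5 AND NOT x3) OR (x5 AND x4 AND NOT x3)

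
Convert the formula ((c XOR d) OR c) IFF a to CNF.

((c XOR d) OR c) IFF a
= (((c XOR d) OR c) IMPLIES a) AND (a IMPLIES ((c XOR d) OR c))   [eliminate IFF]
= (NOT ((c XOR d) OR c) OR a) AND (a IMPLIES ((c XOR d) OR c))   [eliminate IMPLIES]
= (NOT (((c OR d) AND NOT (c AND d)) OR c) OR a) AND (a IMPLIES ((c XOR d) OR c))   [expand XOR]
= (NOT (((c OR d) AND NOT (c AND d)) OR c) OR a) AND (NOT a OR (c XOR d) OR c)   [eliminate IMPLIES]
= (NOT (((c OR d) AND NOT (c AND d)) OR c) OR a) AND (NOT a OR ((c OR d) AND NOT (c AND d)) OR c)   [expand XOR]
= ((NOT ((c OR d) AND NOT (c AND d)) AND NOT c) OR a) AND (NOT a OR ((c OR d) AND NOT (c AND d)) OR c)   [De Morgan]
= (((NOT (c OR d) OR NOT NOT (c AND d)) AND NOT c) OR a) AND (NOT a OR ((c OR d) AND NOT (c AND d)) OR c)   [De Morgan]
= ((((NOT c AND NOT d) OR NOT NOT (c AND d)) AND NOT c) OR a) AND (NOT a OR ((c OR d) AND NOT (c AND d)) OR c)   [De Morgan]
= ((((NOT c AND NOT d) OR (c AND d)) AND NOT c) OR a) AND (NOT a OR ((c OR d) AND NOT (c AND d)) OR c)   [double negation]
= ((((NOT c AND NOT d) OR (c AND d)) AND NOT c) OR a) AND (NOT a OR ((c OR d) AND (NOT c OR NOT d)) OR c)   [De Morgan]
= (NOT c OR c OR a) AND (NOT c OR d OR a) AND (NOT d OR c OR a) AND (NOT d OR d OR a) AND (NOT c OR a) AND (NOT a OR c OR d OR c) AND (NOT a OR NOT c OR NOT d OR c)   [distribute OR over AND]
= (NOT d OR c OR a) AND (NOT c OR a) AND (NOT a OR c OR d)   [simplify]

(NOT d OR c OR a) AND (NOT c OR a) AND (NOT a OR c OR d)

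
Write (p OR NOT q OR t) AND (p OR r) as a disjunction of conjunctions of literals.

(p OR NOT q OR t) AND (p OR r)
= (p AND p) OR (p AND r) OR (NOT q AND p) OR (NOT q AND r) OR (t AND p) OR (t AND r)   [distribute AND over OR]
= p OR (NOT q AND r) OR (t AND r)   [simplify]

p OR (NOT q AND r) OR (t AND r)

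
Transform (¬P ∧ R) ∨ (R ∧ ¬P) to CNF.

(¬P ∧ R) ∨ (R ∧ ¬P)
≡ (¬P ∨ R) ∧ (¬P ∨ ¬P) ∧ (R ∨ R) ∧ (R ∨ ¬P)   [distribute ∨ over ∧]
≡ ¬P ∧ R   [simplify]

¬P ∧ R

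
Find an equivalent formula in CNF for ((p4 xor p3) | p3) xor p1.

(p4 | p3 | p1) & (~p4 | p3 | ~p1) & (~p3 | ~p1)

((p4 xor p3) | p3) xor p1
≡ ((p4 xor p3) | p3 | p1) & ~(((p4 xor p3) | p3) & p1)   [expand xor]
≡ (((p4 | p3) & ~(p4 & p3)) | p3 | p1) & ~(((p4 xor p3) | p3) & p1)   [expand xor]
≡ (((p4 | p3) & ~(p4 & p3)) | p3 | p1) & ~((((p4 | p3) & ~(p4 & p3)) | p3) & p1)   [expand xor]
≡ (((p4 | p3) & (~p4 | ~p3)) | p3 | p1) & ~((((p4 | p3) & ~(p4 & p3)) | p3) & p1)   [De Morgan]
≡ (((p4 | p3) & (~p4 | ~p3)) | p3 | p1) & (~(((p4 | p3) & ~(p4 & p3)) | p3) | ~p1)   [De Morgan]
≡ (((p4 | p3) & (~p4 | ~p3)) | p3 | p1) & ((~((p4 | p3) & ~(p4 & p3)) & ~p3) | ~p1)   [De Morgan]
≡ (((p4 | p3) & (~p4 | ~p3)) | p3 | p1) & (((~(p4 | p3) | ~~(p4 & p3)) & ~p3) | ~p1)   [De Morgan]
≡ (((p4 | p3) & (~p4 | ~p3)) | p3 | p1) & ((((~p4 & ~p3) | ~~(p4 & p3)) & ~p3) | ~p1)   [De Morgan]
≡ (((p4 | p3) & (~p4 | ~p3)) | p3 | p1) & ((((~p4 & ~p3) | (p4 & p3)) & ~p3) | ~p1)   [double negation]
≡ (p4 | p3 | p3 | p1) & (~p4 | ~p3 | p3 | p1) & (~p4 | p4 | ~p1) & (~p4 | p3 | ~p1) & (~p3 | p4 | ~p1) & (~p3 | p3 | ~p1) & (~p3 | ~p1)   [distribute | over &]
≡ (p4 | p3 | p1) & (~p4 | p3 | ~p1) & (~p3 | ~p1)   [simplify]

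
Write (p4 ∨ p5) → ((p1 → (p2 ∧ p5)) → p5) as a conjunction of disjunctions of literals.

¬p4 ∨ p1 ∨ p5

(p4 ∨ p5) → ((p1 → (p2 ∧ p5)) → p5)
= ¬(p4 ∨ p5) ∨ ((p1 → (p2 ∧ p5)) → p5)   — eliminate →
= ¬(p4 ∨ p5) ∨ ¬(p1 → (p2 ∧ p5)) ∨ p5   — eliminate →
= ¬(p4 ∨ p5) ∨ ¬(¬p1 ∨ (p2 ∧ p5)) ∨ p5   — eliminate →
= (¬p4 ∧ ¬p5) ∨ ¬(¬p1 ∨ (p2 ∧ p5)) ∨ p5   — De Morgan
= (¬p4 ∧ ¬p5) ∨ (¬¬p1 ∧ ¬(p2 ∧ p5)) ∨ p5   — De Morgan
= (¬p4 ∧ ¬p5) ∨ (p1 ∧ ¬(p2 ∧ p5)) ∨ p5   — double negation
= (¬p4 ∧ ¬p5) ∨ (p1 ∧ (¬p2 ∨ ¬p5)) ∨ p5   — De Morgan
= (¬p4 ∨ p1 ∨ p5) ∧ (¬p4 ∨ ¬p2 ∨ ¬p5 ∨ p5) ∧ (¬p5 ∨ p1 ∨ p5) ∧ (¬p5 ∨ ¬p2 ∨ ¬p5 ∨ p5)   — distribute ∨ over ∧
= ¬p4 ∨ p1 ∨ p5   — simplify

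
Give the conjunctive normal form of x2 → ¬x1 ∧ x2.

x2 → ¬x1 ∧ x2
⇔ ¬x2 ∨ ¬x1 ∧ x2   [eliminate →]
⇔ (¬x2 ∨ ¬x1) ∧ (¬x2 ∨ x2)   [distribute ∨ over ∧]
⇔ ¬x2 ∨ ¬x1   [simplify]

¬x2 ∨ ¬x1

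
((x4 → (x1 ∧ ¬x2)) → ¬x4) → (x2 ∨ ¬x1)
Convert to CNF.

((x4 → (x1 ∧ ¬x2)) → ¬x4) → (x2 ∨ ¬x1)
= ¬((x4 → (x1 ∧ ¬x2)) → ¬x4) ∨ x2 ∨ ¬x1   [eliminate →]
= ¬(¬(x4 → (x1 ∧ ¬x2)) ∨ ¬x4) ∨ x2 ∨ ¬x1   [eliminate →]
= ¬(¬(¬x4 ∨ (x1 ∧ ¬x2)) ∨ ¬x4) ∨ x2 ∨ ¬x1   [eliminate →]
= (¬¬(¬x4 ∨ (x1 ∧ ¬x2)) ∧ ¬¬x4) ∨ x2 ∨ ¬x1   [De Morgan]
= ((¬x4 ∨ (x1 ∧ ¬x2)) ∧ ¬¬x4) ∨ x2 ∨ ¬x1   [double negation]
= ((¬x4 ∨ (x1 ∧ ¬x2)) ∧ x4) ∨ x2 ∨ ¬x1   [double negation]
= (¬x4 ∨ x1 ∨ x2 ∨ ¬x1) ∧ (¬x4 ∨ ¬x2 ∨ x2 ∨ ¬x1) ∧ (x4 ∨ x2 ∨ ¬x1)   [distribute ∨ over ∧]
= x4 ∨ x2 ∨ ¬x1   [simplify]

x4 ∨ x2 ∨ ¬x1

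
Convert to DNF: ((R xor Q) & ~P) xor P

(R & ~Q & ~P) | (~R & Q & ~P) | P

((R xor Q) & ~P) xor P
≡ ((R xor Q) & ~P & ~P) | (~((R xor Q) & ~P) & P)   [expand xor]
≡ (((R & ~Q) | (~R & Q)) & ~P & ~P) | (~((R xor Q) & ~P) & P)   [expand xor]
≡ (((R & ~Q) | (~R & Q)) & ~P & ~P) | (~(((R & ~Q) | (~R & Q)) & ~P) & P)   [expand xor]
≡ (((R & ~Q) | (~R & Q)) & ~P & ~P) | ((~((R & ~Q) | (~R & Q)) | ~~P) & P)   [De Morgan]
≡ (((R & ~Q) | (~R & Q)) & ~P & ~P) | (((~(R & ~Q) & ~(~R & Q)) | ~~P) & P)   [De Morgan]
≡ (((R & ~Q) | (~R & Q)) & ~P & ~P) | ((((~R | ~~Q) & ~(~R & Q)) | ~~P) & P)   [De Morgan]
≡ (((R & ~Q) | (~R & Q)) & ~P & ~P) | ((((~R | Q) & ~(~R & Q)) | ~~P) & P)   [double negation]
≡ (((R & ~Q) | (~R & Q)) & ~P & ~P) | ((((~R | Q) & (~~R | ~Q)) | ~~P) & P)   [De Morgan]
≡ (((R & ~Q) | (~R & Q)) & ~P & ~P) | ((((~R | Q) & (R | ~Q)) | ~~P) & P)   [double negation]
≡ (((R & ~Q) | (~R & Q)) & ~P & ~P) | ((((~R | Q) & (R | ~Q)) | P) & P)   [double negation]
≡ (R & ~Q & ~P & ~P) | (~R & Q & ~P & ~P) | (~R & R & P) | (~R & ~Q & P) | (Q & R & P) | (Q & ~Q & P) | (P & P)   [distribute & over |]
≡ (R & ~Q & ~P) | (~R & Q & ~P) | P   [simplify]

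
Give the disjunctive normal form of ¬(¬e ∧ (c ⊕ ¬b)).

¬(¬e ∧ (c ⊕ ¬b))
≡ ¬(¬e ∧ ((c ∧ ¬¬b) ∨ (¬c ∧ ¬b)))   [expand ⊕]
≡ ¬¬e ∨ ¬((c ∧ ¬¬b) ∨ (¬c ∧ ¬b))   [De Morgan]
≡ e ∨ ¬((c ∧ ¬¬b) ∨ (¬c ∧ ¬b))   [double negation]
≡ e ∨ (¬(c ∧ ¬¬b) ∧ ¬(¬c ∧ ¬b))   [De Morgan]
≡ e ∨ ((¬c ∨ ¬¬¬b) ∧ ¬(¬c ∧ ¬b))   [De Morgan]
≡ e ∨ ((¬c ∨ ¬b) ∧ ¬(¬c ∧ ¬b))   [double negation]
≡ e ∨ ((¬c ∨ ¬b) ∧ (¬¬c ∨ ¬¬b))   [De Morgan]
≡ e ∨ ((¬c ∨ ¬b) ∧ (c ∨ ¬¬b))   [double negation]
≡ e ∨ ((¬c ∨ ¬b) ∧ (c ∨ b))   [double negation]
≡ e ∨ (¬c ∧ c) ∨ (¬c ∧ b) ∨ (¬b ∧ c) ∨ (¬b ∧ b)   [distribute ∧ over ∨]
≡ e ∨ (¬c ∧ b) ∨ (¬b ∧ c)   [simplify]

e ∨ (¬c ∧ b) ∨ (¬b ∧ c)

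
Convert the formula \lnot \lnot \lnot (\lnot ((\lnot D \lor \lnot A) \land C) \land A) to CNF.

\lnot \lnot \lnot (\lnot ((\lnot D \lor \lnot A) \land C) \land A)
≡ \lnot (\lnot ((\lnot D \lor \lnot A) \land C) \land A)   (double negation)
≡ \lnot \lnot ((\lnot D \lor \lnot A) \land C) \lor \lnot A   (De Morgan)
≡ (\lnot D \lor \lnot A) \land C \lor \lnot A   (double negation)
≡ (\lnot D \lor \lnot A \lor \lnot A) \land (C \lor \lnot A)   (distribute \lor over \land)
≡ (\lnot D \lor \lnot A) \land (C \lor \lnot A)   (simplify)

(\lnot D \lor \lnot A) \land (C \lor \lnot A)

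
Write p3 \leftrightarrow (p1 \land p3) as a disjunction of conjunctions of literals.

p3 \leftrightarrow (p1 \land p3)
≡ (p3 \to (p1 \land p3)) \land ((p1 \land p3) \to p3)   [eliminate \leftrightarrow]
≡ (\lnot p3 \lor (p1 \land p3)) \land ((p1 \land p3) \to p3)   [eliminate \to]
≡ (\lnot p3 \lor (p1 \land p3)) \land (\lnot (p1 \land p3) \lor p3)   [eliminate \to]
≡ (\lnot p3 \lor (p1 \land p3)) \land (\lnot p1 \lor \lnot p3 \lor p3)   [De Morgan]
≡ (\lnot p3 \land \lnot p1) \lor (\lnot p3 \land \lnot p3) \lor (\lnot p3 \land p3) \lor (p1 \land p3 \land \lnot p1) \lor (p1 \land p3 \land \lnot p3) \lor (p1 \land p3 \land p3)   [distribute \land over \lor]
≡ \lnot p3 \lor (p1 \land p3)   [simplify]

\lnot p3 \lor (p1 \land p3)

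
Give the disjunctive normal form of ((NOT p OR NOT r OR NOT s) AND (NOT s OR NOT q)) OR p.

((NOT p OR NOT r OR NOT s) AND (NOT s OR NOT q)) OR p
≡ (NOT p AND NOT s) OR (NOT p AND NOT q) OR (NOT r AND NOT s) OR (NOT r AND NOT q) OR (NOT s AND NOT s) OR (NOT s AND NOT q) OR p
≡ (NOT p AND NOT q) OR (NOT r AND NOT q) OR NOT s OR p

(NOT p AND NOT q) OR (NOT r AND NOT q) OR NOT s OR p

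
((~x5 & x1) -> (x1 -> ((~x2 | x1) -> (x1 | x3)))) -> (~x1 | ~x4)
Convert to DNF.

~x1 | ~x4

((~x5 & x1) -> (x1 -> ((~x2 | x1) -> (x1 | x3)))) -> (~x1 | ~x4)
≡ ~((~x5 & x1) -> (x1 -> ((~x2 | x1) -> (x1 | x3)))) | ~x1 | ~x4   — eliminate ->
≡ ~(~(~x5 & x1) | (x1 -> ((~x2 | x1) -> (x1 | x3)))) | ~x1 | ~x4   — eliminate ->
≡ ~(~(~x5 & x1) | ~x1 | ((~x2 | x1) -> (x1 | x3))) | ~x1 | ~x4   — eliminate ->
≡ ~(~(~x5 & x1) | ~x1 | ~(~x2 | x1) | x1 | x3) | ~x1 | ~x4   — eliminate ->
≡ (~~(~x5 & x1) & ~~x1 & ~~(~x2 | x1) & ~x1 & ~x3) | ~x1 | ~x4   — De Morgan
≡ (~x5 & x1 & ~~x1 & ~~(~x2 | x1) & ~x1 & ~x3) | ~x1 | ~x4   — double negation
≡ (~x5 & x1 & x1 & ~~(~x2 | x1) & ~x1 & ~x3) | ~x1 | ~x4   — double negation
≡ (~x5 & x1 & x1 & (~x2 | x1) & ~x1 & ~x3) | ~x1 | ~x4   — double negation
≡ (~x5 & x1 & x1 & ~x2 & ~x1 & ~x3) | (~x5 & x1 & x1 & x1 & ~x1 & ~x3) | ~x1 | ~x4   — distribute & over |
≡ ~x1 | ~x4   — simplify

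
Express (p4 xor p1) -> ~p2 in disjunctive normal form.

(~p4 & ~p1) | (p1 & p4) | ~p2

(p4 xor p1) -> ~p2
≡ ~(p4 xor p1) | ~p2   — eliminate ->
≡ ~((p4 & ~p1) | (~p4 & p1)) | ~p2   — expand xor
≡ (~(p4 & ~p1) & ~(~p4 & p1)) | ~p2   — De Morgan
≡ ((~p4 | ~~p1) & ~(~p4 & p1)) | ~p2   — De Morgan
≡ ((~p4 | p1) & ~(~p4 & p1)) | ~p2   — double negation
≡ ((~p4 | p1) & (~~p4 | ~p1)) | ~p2   — De Morgan
≡ ((~p4 | p1) & (p4 | ~p1)) | ~p2   — double negation
≡ (~p4 & p4) | (~p4 & ~p1) | (p1 & p4) | (p1 & ~p1) | ~p2   — distribute & over |
≡ (~p4 & ~p1) | (p1 & p4) | ~p2   — simplify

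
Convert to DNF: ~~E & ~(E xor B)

~~E & ~(E xor B)
⇔ ~~E & ~((E & ~B) | (~E & B))   — expand xor
⇔ E & ~((E & ~B) | (~E & B))   — double negation
⇔ E & ~(E & ~B) & ~(~E & B)   — De Morgan
⇔ E & (~E | ~~B) & ~(~E & B)   — De Morgan
⇔ E & (~E | B) & ~(~E & B)   — double negation
⇔ E & (~E | B) & (~~E | ~B)   — De Morgan
⇔ E & (~E | B) & (E | ~B)   — double negation
⇔ (E & ~E & E) | (E & ~E & ~B) | (E & B & E) | (E & B & ~B)   — distribute & over |
⇔ E & B   — simplify

E & B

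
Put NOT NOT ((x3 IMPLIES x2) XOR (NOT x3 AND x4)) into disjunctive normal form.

NOT NOT ((x3 IMPLIES x2) XOR (NOT x3 AND x4))
⇔ NOT NOT (((x3 IMPLIES x2) AND NOT (NOT x3 AND x4)) OR (NOT (x3 IMPLIES x2) AND NOT x3 AND x4))   (expand XOR)
⇔ NOT NOT (((NOT x3 OR x2) AND NOT (NOT x3 AND x4)) OR (NOT (x3 IMPLIES x2) AND NOT x3 AND x4))   (eliminate IMPLIES)
⇔ NOT NOT (((NOT x3 OR x2) AND NOT (NOT x3 AND x4)) OR (NOT (NOT x3 OR x2) AND NOT x3 AND x4))   (eliminate IMPLIES)
⇔ ((NOT x3 OR x2) AND NOT (NOT x3 AND x4)) OR (NOT (NOT x3 OR x2) AND NOT x3 AND x4)   (double negation)
⇔ ((NOT x3 OR x2) AND (NOT NOT x3 OR NOT x4)) OR (NOT (NOT x3 OR x2) AND NOT x3 AND x4)   (De Morgan)
⇔ ((NOT x3 OR x2) AND (x3 OR NOT x4)) OR (NOT (NOT x3 OR x2) AND NOT x3 AND x4)   (double negation)
⇔ ((NOT x3 OR x2) AND (x3 OR NOT x4)) OR (NOT NOT x3 AND NOT x2 AND NOT x3 AND x4)   (De Morgan)
⇔ ((NOT x3 OR x2) AND (x3 OR NOT x4)) OR (x3 AND NOT x2 AND NOT x3 AND x4)   (double negation)
⇔ (NOT x3 AND x3) OR (NOT x3 AND NOT x4) OR (x2 AND x3) OR (x2 AND NOT x4) OR (x3 AND NOT x2 AND NOT x3 AND x4)   (distribute AND over OR)
⇔ (NOT x3 AND NOT x4) OR (x2 AND x3) OR (x2 AND NOT x4)   (simplify)

(NOT x3 AND NOT x4) OR (x2 AND x3) OR (x2 AND NOT x4)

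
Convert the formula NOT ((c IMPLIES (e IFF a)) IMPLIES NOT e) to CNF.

(NOT c OR NOT e OR a) AND e

NOT ((c IMPLIES (e IFF a)) IMPLIES NOT e)
≡ NOT (NOT (c IMPLIES (e IFF a)) OR NOT e)   (eliminate IMPLIES)
≡ NOT (NOT (NOT c OR (e IFF a)) OR NOT e)   (eliminate IMPLIES)
≡ NOT (NOT (NOT c OR ((e IMPLIES a) AND (a IMPLIES e))) OR NOT e)   (eliminate IFF)
≡ NOT (NOT (NOT c OR ((NOT e OR a) AND (a IMPLIES e))) OR NOT e)   (eliminate IMPLIES)
≡ NOT (NOT (NOT c OR ((NOT e OR a) AND (NOT a OR e))) OR NOT e)   (eliminate IMPLIES)
≡ NOT NOT (NOT c OR ((NOT e OR a) AND (NOT a OR e))) AND NOT NOT e   (De Morgan)
≡ (NOT c OR ((NOT e OR a) AND (NOT a OR e))) AND NOT NOT e   (double negation)
≡ (NOT c OR ((NOT e OR a) AND (NOT a OR e))) AND e   (double negation)
≡ (NOT c OR NOT e OR a) AND (NOT c OR NOT a OR e) AND e   (distribute OR over AND)
≡ (NOT c OR NOT e OR a) AND e   (simplify)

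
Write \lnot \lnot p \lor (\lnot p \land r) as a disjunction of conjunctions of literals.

\lnot \lnot p \lor (\lnot p \land r)
≡ p \lor (\lnot p \land r)   — double negation

p \lor (\lnot p \land r)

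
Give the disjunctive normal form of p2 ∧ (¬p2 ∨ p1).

p2 ∧ (¬p2 ∨ p1)
≡ (p2 ∧ ¬p2) ∨ (p2 ∧ p1)
≡ p2 ∧ p1

p2 ∧ p1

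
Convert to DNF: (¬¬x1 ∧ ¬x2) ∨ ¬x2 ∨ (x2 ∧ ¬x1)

(¬¬x1 ∧ ¬x2) ∨ ¬x2 ∨ (x2 ∧ ¬x1)
⇔ (x1 ∧ ¬x2) ∨ ¬x2 ∨ (x2 ∧ ¬x1)   (double negation)
⇔ ¬x2 ∨ (x2 ∧ ¬x1)   (simplify)

¬x2 ∨ (x2 ∧ ¬x1)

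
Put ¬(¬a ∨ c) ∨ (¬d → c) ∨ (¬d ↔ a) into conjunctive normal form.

¬(¬a ∨ c) ∨ (¬d → c) ∨ (¬d ↔ a)
⇔ ¬(¬a ∨ c) ∨ ¬¬d ∨ c ∨ (¬d ↔ a)
⇔ ¬(¬a ∨ c) ∨ ¬¬d ∨ c ∨ ((¬d → a) ∧ (a → ¬d))
⇔ ¬(¬a ∨ c) ∨ ¬¬d ∨ c ∨ ((¬¬d ∨ a) ∧ (a → ¬d))
⇔ ¬(¬a ∨ c) ∨ ¬¬d ∨ c ∨ ((¬¬d ∨ a) ∧ (¬a ∨ ¬d))
⇔ (¬¬a ∧ ¬c) ∨ ¬¬d ∨ c ∨ ((¬¬d ∨ a) ∧ (¬a ∨ ¬d))
⇔ (a ∧ ¬c) ∨ ¬¬d ∨ c ∨ ((¬¬d ∨ a) ∧ (¬a ∨ ¬d))
⇔ (a ∧ ¬c) ∨ d ∨ c ∨ ((¬¬d ∨ a) ∧ (¬a ∨ ¬d))
⇔ (a ∧ ¬c) ∨ d ∨ c ∨ ((d ∨ a) ∧ (¬a ∨ ¬d))
⇔ (a ∨ d ∨ c ∨ d ∨ a) ∧ (a ∨ d ∨ c ∨ ¬a ∨ ¬d) ∧ (¬c ∨ d ∨ c ∨ d ∨ a) ∧ (¬c ∨ d ∨ c ∨ ¬a ∨ ¬d)
⇔ a ∨ d ∨ c

a ∨ d ∨ c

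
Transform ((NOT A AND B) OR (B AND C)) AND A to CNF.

(NOT A OR C) AND B AND A

((NOT A AND B) OR (B AND C)) AND A
= (NOT A OR B) AND (NOT A OR C) AND (B OR B) AND (B OR C) AND A   [distribute OR over AND]
= (NOT A OR C) AND B AND A   [simplify]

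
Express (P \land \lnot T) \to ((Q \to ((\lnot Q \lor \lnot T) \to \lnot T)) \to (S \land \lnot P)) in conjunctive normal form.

(P \land \lnot T) \to ((Q \to ((\lnot Q \lor \lnot T) \to \lnot T)) \to (S \land \lnot P))
≡ \lnot (P \land \lnot T) \lor ((Q \to ((\lnot Q \lor \lnot T) \to \lnot T)) \to (S \land \lnot P))
≡ \lnot (P \land \lnot T) \lor \lnot (Q \to ((\lnot Q \lor \lnot T) \to \lnot T)) \lor (S \land \lnot P)
≡ \lnot (P \land \lnot T) \lor \lnot (\lnot Q \lor ((\lnot Q \lor \lnot T) \to \lnot T)) \lor (S \land \lnot P)
≡ \lnot (P \land \lnot T) \lor \lnot (\lnot Q \lor \lnot (\lnot Q \lor \lnot T) \lor \lnot T) \lor (S \land \lnot P)
≡ \lnot P \lor \lnot \lnot T \lor \lnot (\lnot Q \lor \lnot (\lnot Q \lor \lnot T) \lor \lnot T) \lor (S \land \lnot P)
≡ \lnot P \lor T \lor \lnot (\lnot Q \lor \lnot (\lnot Q \lor \lnot T) \lor \lnot T) \lor (S \land \lnot P)
≡ \lnot P \lor T \lor (\lnot \lnot Q \land \lnot \lnot (\lnot Q \lor \lnot T) \land \lnot \lnot T) \lor (S \land \lnot P)
≡ \lnot P \lor T \lor (Q \land \lnot \lnot (\lnot Q \lor \lnot T) \land \lnot \lnot T) \lor (S \land \lnot P)
≡ \lnot P \lor T \lor (Q \land (\lnot Q \lor \lnot T) \land \lnot \lnot T) \lor (S \land \lnot P)
≡ \lnot P \lor T \lor (Q \land (\lnot Q \lor \lnot T) \land T) \lor (S \land \lnot P)
≡ (\lnot P \lor T \lor Q \lor S) \land (\lnot P \lor T \lor Q \lor \lnot P) \land (\lnot P \lor T \lor \lnot Q \lor \lnot T \lor S) \land (\lnot P \lor T \lor \lnot Q \lor \lnot T \lor \lnot P) \land (\lnot P \lor T \lor T \lor S) \land (\lnot P \lor T \lor T \lor \lnot P)
≡ \lnot P \lor T

\lnot P \lor T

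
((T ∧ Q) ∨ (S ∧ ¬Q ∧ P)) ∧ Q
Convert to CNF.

((T ∧ Q) ∨ (S ∧ ¬Q ∧ P)) ∧ Q
≡ (T ∨ S) ∧ (T ∨ ¬Q) ∧ (T ∨ P) ∧ (Q ∨ S) ∧ (Q ∨ ¬Q) ∧ (Q ∨ P) ∧ Q   (distribute ∨ over ∧)
≡ (T ∨ S) ∧ (T ∨ ¬Q) ∧ (T ∨ P) ∧ Q   (simplify)

(T ∨ S) ∧ (T ∨ ¬Q) ∧ (T ∨ P) ∧ Q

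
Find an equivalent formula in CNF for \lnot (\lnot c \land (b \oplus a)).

(c \lor \lnot b \lor a) \land (c \lor \lnot a \lor b)

\lnot (\lnot c \land (b \oplus a))
≡ \lnot (\lnot c \land (b \lor a) \land \lnot (b \land a))
≡ \lnot \lnot c \lor \lnot (b \lor a) \lor \lnot \lnot (b \land a)
≡ c \lor \lnot (b \lor a) \lor \lnot \lnot (b \land a)
≡ c \lor (\lnot b \land \lnot a) \lor \lnot \lnot (b \land a)
≡ c \lor (\lnot b \land \lnot a) \lor (b \land a)
≡ (c \lor \lnot b \lor b) \land (c \lor \lnot b \lor a) \land (c \lor \lnot a \lor b) \land (c \lor \lnot a \lor a)
≡ (c \lor \lnot b \lor a) \land (c \lor \lnot a \lor b)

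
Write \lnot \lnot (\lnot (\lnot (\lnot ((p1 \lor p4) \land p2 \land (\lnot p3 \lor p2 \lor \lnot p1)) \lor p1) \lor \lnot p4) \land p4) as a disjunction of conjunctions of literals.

(\lnot p2 \land p4) \lor (p1 \land p4)

\lnot \lnot (\lnot (\lnot (\lnot ((p1 \lor p4) \land p2 \land (\lnot p3 \lor p2 \lor \lnot p1)) \lor p1) \lor \lnot p4) \land p4)
⇔ \lnot (\lnot (\lnot ((p1 \lor p4) \land p2 \land (\lnot p3 \lor p2 \lor \lnot p1)) \lor p1) \lor \lnot p4) \land p4
⇔ \lnot \lnot (\lnot ((p1 \lor p4) \land p2 \land (\lnot p3 \lor p2 \lor \lnot p1)) \lor p1) \land \lnot \lnot p4 \land p4
⇔ (\lnot ((p1 \lor p4) \land p2 \land (\lnot p3 \lor p2 \lor \lnot p1)) \lor p1) \land \lnot \lnot p4 \land p4
⇔ (\lnot (p1 \lor p4) \lor \lnot p2 \lor \lnot (\lnot p3 \lor p2 \lor \lnot p1) \lor p1) \land \lnot \lnot p4 \land p4
⇔ ((\lnot p1 \land \lnot p4) \lor \lnot p2 \lor \lnot (\lnot p3 \lor p2 \lor \lnot p1) \lor p1) \land \lnot \lnot p4 \land p4
⇔ ((\lnot p1 \land \lnot p4) \lor \lnot p2 \lor (\lnot \lnot p3 \land \lnot p2 \land \lnot \lnot p1) \lor p1) \land \lnot \lnot p4 \land p4
⇔ ((\lnot p1 \land \lnot p4) \lor \lnot p2 \lor (p3 \land \lnot p2 \land \lnot \lnot p1) \lor p1) \land \lnot \lnot p4 \land p4
⇔ ((\lnot p1 \land \lnot p4) \lor \lnot p2 \lor (p3 \land \lnot p2 \land p1) \lor p1) \land \lnot \lnot p4 \land p4
⇔ ((\lnot p1 \land \lnot p4) \lor \lnot p2 \lor (p3 \land \lnot p2 \land p1) \lor p1) \land p4 \land p4
⇔ (\lnot p1 \land \lnot p4 \land p4 \land p4) \lor (\lnot p2 \land p4 \land p4) \lor (p3 \land \lnot p2 \land p1 \land p4 \land p4) \lor (p1 \land p4 \land p4)
⇔ (\lnot p2 \land p4) \lor (p1 \land p4)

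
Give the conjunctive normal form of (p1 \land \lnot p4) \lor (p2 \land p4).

(p1 \land \lnot p4) \lor (p2 \land p4)
≡ (p1 \lor p2) \land (p1 \lor p4) \land (\lnot p4 \lor p2) \land (\lnot p4 \lor p4)   — distribute \lor over \land
≡ (p1 \lor p2) \land (p1 \lor p4) \land (\lnot p4 \lor p2)   — simplify

(p1 \lor p2) \land (p1 \lor p4) \land (\lnot p4 \lor p2)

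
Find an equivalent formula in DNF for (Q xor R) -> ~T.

(Q xor R) -> ~T
= ~(Q xor R) | ~T   [eliminate ->]
= ~((Q & ~R) | (~Q & R)) | ~T   [expand xor]
= (~(Q & ~R) & ~(~Q & R)) | ~T   [De Morgan]
= ((~Q | ~~R) & ~(~Q & R)) | ~T   [De Morgan]
= ((~Q | R) & ~(~Q & R)) | ~T   [double negation]
= ((~Q | R) & (~~Q | ~R)) | ~T   [De Morgan]
= ((~Q | R) & (Q | ~R)) | ~T   [double negation]
= (~Q & Q) | (~Q & ~R) | (R & Q) | (R & ~R) | ~T   [distribute & over |]
= (~Q & ~R) | (R & Q) | ~T   [simplify]

(~Q & ~R) | (R & Q) | ~T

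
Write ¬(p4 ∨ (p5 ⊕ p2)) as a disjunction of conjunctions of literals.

¬(p4 ∨ (p5 ⊕ p2))
= ¬(p4 ∨ (p5 ∧ ¬p2) ∨ (¬p5 ∧ p2))   (expand ⊕)
= ¬p4 ∧ ¬(p5 ∧ ¬p2) ∧ ¬(¬p5 ∧ p2)   (De Morgan)
= ¬p4 ∧ (¬p5 ∨ ¬¬p2) ∧ ¬(¬p5 ∧ p2)   (De Morgan)
= ¬p4 ∧ (¬p5 ∨ p2) ∧ ¬(¬p5 ∧ p2)   (double negation)
= ¬p4 ∧ (¬p5 ∨ p2) ∧ (¬¬p5 ∨ ¬p2)   (De Morgan)
= ¬p4 ∧ (¬p5 ∨ p2) ∧ (p5 ∨ ¬p2)   (double negation)
= (¬p4 ∧ ¬p5 ∧ p5) ∨ (¬p4 ∧ ¬p5 ∧ ¬p2) ∨ (¬p4 ∧ p2 ∧ p5) ∨ (¬p4 ∧ p2 ∧ ¬p2)   (distribute ∧ over ∨)
= (¬p4 ∧ ¬p5 ∧ ¬p2) ∨ (¬p4 ∧ p2 ∧ p5)   (simplify)

(¬p4 ∧ ¬p5 ∧ ¬p2) ∨ (¬p4 ∧ p2 ∧ p5)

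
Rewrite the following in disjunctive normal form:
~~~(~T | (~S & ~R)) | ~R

(T & S) | (T & R) | ~R

~~~(~T | (~S & ~R)) | ~R
= ~(~T | (~S & ~R)) | ~R   (double negation)
= (~~T & ~(~S & ~R)) | ~R   (De Morgan)
= (T & ~(~S & ~R)) | ~R   (double negation)
= (T & (~~S | ~~R)) | ~R   (De Morgan)
= (T & (S | ~~R)) | ~R   (double negation)
= (T & (S | R)) | ~R   (double negation)
= (T & S) | (T & R) | ~R   (distribute & over |)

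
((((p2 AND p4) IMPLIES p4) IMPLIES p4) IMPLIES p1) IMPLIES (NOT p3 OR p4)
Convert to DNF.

NOT p3 OR p4

((((p2 AND p4) IMPLIES p4) IMPLIES p4) IMPLIES p1) IMPLIES (NOT p3 OR p4)
= NOT ((((p2 AND p4) IMPLIES p4) IMPLIES p4) IMPLIES p1) OR NOT p3 OR p4   (eliminate IMPLIES)
= NOT (NOT (((p2 AND p4) IMPLIES p4) IMPLIES p4) OR p1) OR NOT p3 OR p4   (eliminate IMPLIES)
= NOT (NOT (NOT ((p2 AND p4) IMPLIES p4) OR p4) OR p1) OR NOT p3 OR p4   (eliminate IMPLIES)
= NOT (NOT (NOT (NOT (p2 AND p4) OR p4) OR p4) OR p1) OR NOT p3 OR p4   (eliminate IMPLIES)
= (NOT NOT (NOT (NOT (p2 AND p4) OR p4) OR p4) AND NOT p1) OR NOT p3 OR p4   (De Morgan)
= ((NOT (NOT (p2 AND p4) OR p4) OR p4) AND NOT p1) OR NOT p3 OR p4   (double negation)
= (((NOT NOT (p2 AND p4) AND NOT p4) OR p4) AND NOT p1) OR NOT p3 OR p4   (De Morgan)
= (((p2 AND p4 AND NOT p4) OR p4) AND NOT p1) OR NOT p3 OR p4   (double negation)
= (p2 AND p4 AND NOT p4 AND NOT p1) OR (p4 AND NOT p1) OR NOT p3 OR p4   (distribute AND over OR)
= NOT p3 OR p4   (simplify)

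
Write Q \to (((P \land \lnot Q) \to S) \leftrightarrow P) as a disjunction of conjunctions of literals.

Q \to (((P \land \lnot Q) \to S) \leftrightarrow P)
≡ \lnot Q \lor (((P \land \lnot Q) \to S) \leftrightarrow P)   — eliminate \to
≡ \lnot Q \lor ((((P \land \lnot Q) \to S) \to P) \land (P \to ((P \land \lnot Q) \to S)))   — eliminate \leftrightarrow
≡ \lnot Q \lor ((\lnot ((P \land \lnot Q) \to S) \lor P) \land (P \to ((P \land \lnot Q) \to S)))   — eliminate \to
≡ \lnot Q \lor ((\lnot (\lnot (P \land \lnot Q) \lor S) \lor P) \land (P \to ((P \land \lnot Q) \to S)))   — eliminate \to
≡ \lnot Q \lor ((\lnot (\lnot (P \land \lnot Q) \lor S) \lor P) \land (\lnot P \lor ((P \land \lnot Q) \to S)))   — eliminate \to
≡ \lnot Q \lor ((\lnot (\lnot (P \land \lnot Q) \lor S) \lor P) \land (\lnot P \lor \lnot (P \land \lnot Q) \lor S))   — eliminate \to
≡ \lnot Q \lor (((\lnot \lnot (P \land \lnot Q) \land \lnot S) \lor P) \land (\lnot P \lor \lnot (P \land \lnot Q) \lor S))   — De Morgan
≡ \lnot Q \lor (((P \land \lnot Q \land \lnot S) \lor P) \land (\lnot P \lor \lnot (P \land \lnot Q) \lor S))   — double negation
≡ \lnot Q \lor (((P \land \lnot Q \land \lnot S) \lor P) \land (\lnot P \lor \lnot P \lor \lnot \lnot Q \lor S))   — De Morgan
≡ \lnot Q \lor (((P \land \lnot Q \land \lnot S) \lor P) \land (\lnot P \lor \lnot P \lor Q \lor S))   — double negation
≡ \lnot Q \lor (P \land \lnot Q \land \lnot S \land \lnot P) \lor (P \land \lnot Q \land \lnot S \land \lnot P) \lor (P \land \lnot Q \land \lnot S \land Q) \lor (P \land \lnot Q \land \lnot S \land S) \lor (P \land \lnot P) \lor (P \land \lnot P) \lor (P \land Q) \lor (P \land S)   — distribute \land over \lor
≡ \lnot Q \lor (P \land Q) \lor (P \land S)   — simplify

\lnot Q \lor (P \land Q) \lor (P \land S)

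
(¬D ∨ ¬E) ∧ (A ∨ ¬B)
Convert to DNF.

(¬D ∨ ¬E) ∧ (A ∨ ¬B)
≡ ¬D ∧ A ∨ ¬D ∧ ¬B ∨ ¬E ∧ A ∨ ¬E ∧ ¬B   [distribute ∧ over ∨]

¬D ∧ A ∨ ¬D ∧ ¬B ∨ ¬E ∧ A ∨ ¬E ∧ ¬B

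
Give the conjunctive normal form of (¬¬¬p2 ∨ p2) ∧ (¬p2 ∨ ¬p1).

(¬¬¬p2 ∨ p2) ∧ (¬p2 ∨ ¬p1)
≡ (¬p2 ∨ p2) ∧ (¬p2 ∨ ¬p1)   (double negation)
≡ ¬p2 ∨ ¬p1   (simplify)

¬p2 ∨ ¬p1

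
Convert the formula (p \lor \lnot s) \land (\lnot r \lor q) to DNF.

(p \land \lnot r) \lor (p \land q) \lor (\lnot s \land \lnot r) \lor (\lnot s \land q)

(p \lor \lnot s) \land (\lnot r \lor q)
≡ (p \land \lnot r) \lor (p \land q) \lor (\lnot s \land \lnot r) \lor (\lnot s \land q)   — distribute \land over \lor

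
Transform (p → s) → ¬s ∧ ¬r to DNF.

(p → s) → ¬s ∧ ¬r
= ¬(p → s) ∨ ¬s ∧ ¬r   (eliminate →)
= ¬(¬p ∨ s) ∨ ¬s ∧ ¬r   (eliminate →)
= ¬¬p ∧ ¬s ∨ ¬s ∧ ¬r   (De Morgan)
= p ∧ ¬s ∨ ¬s ∧ ¬r   (double negation)

p ∧ ¬s ∨ ¬s ∧ ¬r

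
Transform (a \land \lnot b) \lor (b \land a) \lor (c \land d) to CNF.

(a \lor c) \land (a \lor d)

(a \land \lnot b) \lor (b \land a) \lor (c \land d)
⇔ (a \lor b \lor c) \land (a \lor b \lor d) \land (a \lor a \lor c) \land (a \lor a \lor d) \land (\lnot b \lor b \lor c) \land (\lnot b \lor b \lor d) \land (\lnot b \lor a \lor c) \land (\lnot b \lor a \lor d)   (distribute \lor over \land)
⇔ (a \lor c) \land (a \lor d)   (simplify)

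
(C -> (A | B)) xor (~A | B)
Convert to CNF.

(C -> (A | B)) xor (~A | B)
= ((C -> (A | B)) | ~A | B) & ~((C -> (A | B)) & (~A | B))   [expand xor]
= (~C | A | B | ~A | B) & ~((C -> (A | B)) & (~A | B))   [eliminate ->]
= (~C | A | B | ~A | B) & ~((~C | A | B) & (~A | B))   [eliminate ->]
= (~C | A | B | ~A | B) & (~(~C | A | B) | ~(~A | B))   [De Morgan]
= (~C | A | B | ~A | B) & ((~~C & ~A & ~B) | ~(~A | B))   [De Morgan]
= (~C | A | B | ~A | B) & ((C & ~A & ~B) | ~(~A | B))   [double negation]
= (~C | A | B | ~A | B) & ((C & ~A & ~B) | (~~A & ~B))   [De Morgan]
= (~C | A | B | ~A | B) & ((C & ~A & ~B) | (A & ~B))   [double negation]
= (~C | A | B | ~A | B) & (C | A) & (C | ~B) & (~A | A) & (~A | ~B) & (~B | A) & (~B | ~B)   [distribute | over &]
= (C | A) & ~B   [simplify]

(C | A) & ~B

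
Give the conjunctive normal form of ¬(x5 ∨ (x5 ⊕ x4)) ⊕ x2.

(¬x5 ∨ x2) ∧ (¬x4 ∨ x5 ∨ x2) ∧ (x5 ∨ x4 ∨ ¬x2)

¬(x5 ∨ (x5 ⊕ x4)) ⊕ x2
≡ (¬(x5 ∨ (x5 ⊕ x4)) ∨ x2) ∧ ¬(¬(x5 ∨ (x5 ⊕ x4)) ∧ x2)   [expand ⊕]
≡ (¬(x5 ∨ ((x5 ∨ x4) ∧ ¬(x5 ∧ x4))) ∨ x2) ∧ ¬(¬(x5 ∨ (x5 ⊕ x4)) ∧ x2)   [expand ⊕]
≡ (¬(x5 ∨ ((x5 ∨ x4) ∧ ¬(x5 ∧ x4))) ∨ x2) ∧ ¬(¬(x5 ∨ ((x5 ∨ x4) ∧ ¬(x5 ∧ x4))) ∧ x2)   [expand ⊕]
≡ ((¬x5 ∧ ¬((x5 ∨ x4) ∧ ¬(x5 ∧ x4))) ∨ x2) ∧ ¬(¬(x5 ∨ ((x5 ∨ x4) ∧ ¬(x5 ∧ x4))) ∧ x2)   [De Morgan]
≡ ((¬x5 ∧ (¬(x5 ∨ x4) ∨ ¬¬(x5 ∧ x4))) ∨ x2) ∧ ¬(¬(x5 ∨ ((x5 ∨ x4) ∧ ¬(x5 ∧ x4))) ∧ x2)   [De Morgan]
≡ ((¬x5 ∧ ((¬x5 ∧ ¬x4) ∨ ¬¬(x5 ∧ x4))) ∨ x2) ∧ ¬(¬(x5 ∨ ((x5 ∨ x4) ∧ ¬(x5 ∧ x4))) ∧ x2)   [De Morgan]
≡ ((¬x5 ∧ ((¬x5 ∧ ¬x4) ∨ (x5 ∧ x4))) ∨ x2) ∧ ¬(¬(x5 ∨ ((x5 ∨ x4) ∧ ¬(x5 ∧ x4))) ∧ x2)   [double negation]
≡ ((¬x5 ∧ ((¬x5 ∧ ¬x4) ∨ (x5 ∧ x4))) ∨ x2) ∧ (¬¬(x5 ∨ ((x5 ∨ x4) ∧ ¬(x5 ∧ x4))) ∨ ¬x2)   [De Morgan]
≡ ((¬x5 ∧ ((¬x5 ∧ ¬x4) ∨ (x5 ∧ x4))) ∨ x2) ∧ (x5 ∨ ((x5 ∨ x4) ∧ ¬(x5 ∧ x4)) ∨ ¬x2)   [double negation]
≡ ((¬x5 ∧ ((¬x5 ∧ ¬x4) ∨ (x5 ∧ x4))) ∨ x2) ∧ (x5 ∨ ((x5 ∨ x4) ∧ (¬x5 ∨ ¬x4)) ∨ ¬x2)   [De Morgan]
≡ (¬x5 ∨ x2) ∧ (¬x5 ∨ x5 ∨ x2) ∧ (¬x5 ∨ x4 ∨ x2) ∧ (¬x4 ∨ x5 ∨ x2) ∧ (¬x4 ∨ x4 ∨ x2) ∧ (x5 ∨ x5 ∨ x4 ∨ ¬x2) ∧ (x5 ∨ ¬x5 ∨ ¬x4 ∨ ¬x2)   [distribute ∨ over ∧]
≡ (¬x5 ∨ x2) ∧ (¬x4 ∨ x5 ∨ x2) ∧ (x5 ∨ x4 ∨ ¬x2)   [simplify]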